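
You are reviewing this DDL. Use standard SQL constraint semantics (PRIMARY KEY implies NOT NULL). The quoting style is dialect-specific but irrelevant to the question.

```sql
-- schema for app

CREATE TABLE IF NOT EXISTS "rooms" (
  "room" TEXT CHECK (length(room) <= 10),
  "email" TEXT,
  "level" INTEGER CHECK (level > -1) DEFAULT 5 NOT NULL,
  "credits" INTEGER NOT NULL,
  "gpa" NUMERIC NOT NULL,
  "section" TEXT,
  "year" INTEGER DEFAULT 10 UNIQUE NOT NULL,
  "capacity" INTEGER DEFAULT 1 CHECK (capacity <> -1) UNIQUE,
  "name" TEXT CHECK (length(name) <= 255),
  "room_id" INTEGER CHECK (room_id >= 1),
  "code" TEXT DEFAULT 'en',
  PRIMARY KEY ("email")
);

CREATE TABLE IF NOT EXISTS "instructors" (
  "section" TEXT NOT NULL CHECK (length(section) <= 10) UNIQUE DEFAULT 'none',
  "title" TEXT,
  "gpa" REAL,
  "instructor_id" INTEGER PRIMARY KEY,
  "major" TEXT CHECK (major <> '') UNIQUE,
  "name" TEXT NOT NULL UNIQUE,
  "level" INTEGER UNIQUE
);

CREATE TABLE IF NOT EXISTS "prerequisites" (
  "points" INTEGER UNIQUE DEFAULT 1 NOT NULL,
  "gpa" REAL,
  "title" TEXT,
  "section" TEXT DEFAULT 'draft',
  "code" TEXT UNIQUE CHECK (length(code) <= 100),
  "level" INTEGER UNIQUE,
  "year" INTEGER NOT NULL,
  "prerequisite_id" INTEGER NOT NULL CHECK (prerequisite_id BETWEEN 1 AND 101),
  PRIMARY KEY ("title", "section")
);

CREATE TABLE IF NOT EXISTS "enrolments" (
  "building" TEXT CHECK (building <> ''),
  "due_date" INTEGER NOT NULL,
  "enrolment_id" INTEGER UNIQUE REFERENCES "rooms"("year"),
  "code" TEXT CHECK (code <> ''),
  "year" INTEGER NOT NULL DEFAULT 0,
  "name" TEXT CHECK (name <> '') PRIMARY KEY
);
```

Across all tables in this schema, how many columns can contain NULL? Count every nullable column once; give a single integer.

rooms: 6 nullable (room, section, capacity, name, room_id, code — PK (email) and explicit NOT NULL columns excluded).
instructors: 4 nullable (title, gpa, major, level — PK (instructor_id) and explicit NOT NULL columns excluded).
prerequisites: 3 nullable (gpa, code, level — PK (title, section) and explicit NOT NULL columns excluded).
enrolments: 3 nullable (building, enrolment_id, code — PK (name) and explicit NOT NULL columns excluded).
Total: 6 + 4 + 3 + 3 = 16.

16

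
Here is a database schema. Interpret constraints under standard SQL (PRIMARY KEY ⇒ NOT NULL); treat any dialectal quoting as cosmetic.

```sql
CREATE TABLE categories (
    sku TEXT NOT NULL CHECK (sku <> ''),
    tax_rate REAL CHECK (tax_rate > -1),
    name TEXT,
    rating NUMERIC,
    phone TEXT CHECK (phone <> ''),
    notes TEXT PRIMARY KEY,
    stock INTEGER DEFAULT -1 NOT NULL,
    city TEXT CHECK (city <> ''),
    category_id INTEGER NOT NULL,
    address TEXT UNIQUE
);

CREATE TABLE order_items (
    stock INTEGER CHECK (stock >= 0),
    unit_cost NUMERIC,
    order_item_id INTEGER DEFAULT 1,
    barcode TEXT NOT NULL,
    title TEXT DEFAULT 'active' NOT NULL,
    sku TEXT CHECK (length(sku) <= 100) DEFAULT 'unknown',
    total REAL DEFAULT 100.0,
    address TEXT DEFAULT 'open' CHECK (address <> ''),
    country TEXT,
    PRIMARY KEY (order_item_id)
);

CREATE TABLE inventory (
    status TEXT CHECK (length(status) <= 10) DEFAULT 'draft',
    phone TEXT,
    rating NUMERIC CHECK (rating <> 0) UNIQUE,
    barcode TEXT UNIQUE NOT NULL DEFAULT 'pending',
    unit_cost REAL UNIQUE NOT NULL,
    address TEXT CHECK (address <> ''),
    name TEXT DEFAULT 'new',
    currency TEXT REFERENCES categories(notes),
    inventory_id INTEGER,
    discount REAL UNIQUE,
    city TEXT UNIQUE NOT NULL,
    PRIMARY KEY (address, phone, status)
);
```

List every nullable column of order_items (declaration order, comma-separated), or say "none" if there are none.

- stock: CHECK does not forbid NULL (a CHECK constraint passes when its expression is NULL) → nullable.
- unit_cost: no NOT NULL constraint applies → nullable.
- order_item_id: part of the PRIMARY KEY, which implies NOT NULL → not nullable.
- barcode: declared NOT NULL → not nullable.
- title: declared NOT NULL → not nullable.
- sku: CHECK does not forbid NULL (a CHECK constraint passes when its expression is NULL) → nullable.
- total: DEFAULT only fills an omitted column; an explicit NULL is still allowed → nullable.
- address: CHECK does not forbid NULL (a CHECK constraint passes when its expression is NULL) → nullable.
- country: no NOT NULL constraint applies → nullable.

stock, unit_cost, sku, total, address, country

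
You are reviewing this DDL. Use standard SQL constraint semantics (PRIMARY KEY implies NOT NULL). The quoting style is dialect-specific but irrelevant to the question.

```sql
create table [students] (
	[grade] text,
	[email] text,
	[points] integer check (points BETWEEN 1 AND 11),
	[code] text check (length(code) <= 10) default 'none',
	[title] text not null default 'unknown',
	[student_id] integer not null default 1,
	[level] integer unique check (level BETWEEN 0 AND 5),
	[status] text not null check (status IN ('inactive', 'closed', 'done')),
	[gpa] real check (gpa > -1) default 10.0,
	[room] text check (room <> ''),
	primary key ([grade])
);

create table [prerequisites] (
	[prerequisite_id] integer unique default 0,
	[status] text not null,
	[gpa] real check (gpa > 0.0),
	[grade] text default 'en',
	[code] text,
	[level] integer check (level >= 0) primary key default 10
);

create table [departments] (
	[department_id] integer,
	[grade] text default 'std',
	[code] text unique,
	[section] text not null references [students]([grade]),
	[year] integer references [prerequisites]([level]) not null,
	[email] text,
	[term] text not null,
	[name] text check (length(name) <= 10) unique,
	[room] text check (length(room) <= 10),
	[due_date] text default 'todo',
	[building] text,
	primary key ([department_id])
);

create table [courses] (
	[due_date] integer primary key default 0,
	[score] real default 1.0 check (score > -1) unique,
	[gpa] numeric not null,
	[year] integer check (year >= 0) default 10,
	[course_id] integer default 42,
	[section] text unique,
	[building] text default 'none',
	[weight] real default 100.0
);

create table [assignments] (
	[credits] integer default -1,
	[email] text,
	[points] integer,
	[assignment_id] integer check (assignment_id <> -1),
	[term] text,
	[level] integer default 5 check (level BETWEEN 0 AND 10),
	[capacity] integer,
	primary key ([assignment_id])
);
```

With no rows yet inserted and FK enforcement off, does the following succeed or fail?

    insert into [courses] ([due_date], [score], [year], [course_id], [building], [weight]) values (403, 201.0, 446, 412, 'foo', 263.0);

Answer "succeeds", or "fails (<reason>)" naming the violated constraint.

fails (NOT NULL on gpa)

gpa is omitted from the column list and has no DEFAULT, so it would receive NULL.
But gpa is declared NOT NULL.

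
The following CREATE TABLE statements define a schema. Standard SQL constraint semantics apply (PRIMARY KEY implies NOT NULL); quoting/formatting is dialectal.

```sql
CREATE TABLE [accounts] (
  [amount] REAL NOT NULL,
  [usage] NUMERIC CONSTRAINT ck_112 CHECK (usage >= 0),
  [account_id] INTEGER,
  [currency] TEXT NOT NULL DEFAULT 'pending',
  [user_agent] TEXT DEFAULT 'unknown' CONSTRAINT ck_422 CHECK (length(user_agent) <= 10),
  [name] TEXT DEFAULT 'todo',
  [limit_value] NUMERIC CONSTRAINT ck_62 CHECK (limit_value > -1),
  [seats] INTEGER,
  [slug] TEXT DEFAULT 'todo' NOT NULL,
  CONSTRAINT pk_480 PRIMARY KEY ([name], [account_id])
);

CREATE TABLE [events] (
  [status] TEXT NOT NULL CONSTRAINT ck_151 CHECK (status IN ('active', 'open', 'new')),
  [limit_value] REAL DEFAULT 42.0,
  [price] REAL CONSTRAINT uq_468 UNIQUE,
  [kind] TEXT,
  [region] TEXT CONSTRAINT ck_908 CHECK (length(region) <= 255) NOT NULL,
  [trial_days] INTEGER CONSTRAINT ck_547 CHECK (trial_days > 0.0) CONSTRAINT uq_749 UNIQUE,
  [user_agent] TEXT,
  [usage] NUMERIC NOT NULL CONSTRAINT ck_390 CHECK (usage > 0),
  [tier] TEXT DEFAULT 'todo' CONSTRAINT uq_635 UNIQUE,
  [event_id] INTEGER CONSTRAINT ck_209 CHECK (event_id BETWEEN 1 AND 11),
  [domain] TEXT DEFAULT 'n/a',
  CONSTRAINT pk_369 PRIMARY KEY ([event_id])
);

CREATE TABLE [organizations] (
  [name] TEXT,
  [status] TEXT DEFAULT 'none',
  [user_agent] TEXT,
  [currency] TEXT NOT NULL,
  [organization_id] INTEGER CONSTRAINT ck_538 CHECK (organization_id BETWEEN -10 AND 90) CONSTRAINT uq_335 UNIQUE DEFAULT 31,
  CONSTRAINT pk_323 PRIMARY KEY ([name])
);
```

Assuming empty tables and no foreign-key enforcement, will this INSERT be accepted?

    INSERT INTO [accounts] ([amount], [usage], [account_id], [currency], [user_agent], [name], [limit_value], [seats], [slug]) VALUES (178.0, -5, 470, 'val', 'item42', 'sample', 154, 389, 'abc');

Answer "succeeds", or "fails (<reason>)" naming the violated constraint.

fails (CHECK on usage)

The value -5 for usage violates CHECK (usage >= 0).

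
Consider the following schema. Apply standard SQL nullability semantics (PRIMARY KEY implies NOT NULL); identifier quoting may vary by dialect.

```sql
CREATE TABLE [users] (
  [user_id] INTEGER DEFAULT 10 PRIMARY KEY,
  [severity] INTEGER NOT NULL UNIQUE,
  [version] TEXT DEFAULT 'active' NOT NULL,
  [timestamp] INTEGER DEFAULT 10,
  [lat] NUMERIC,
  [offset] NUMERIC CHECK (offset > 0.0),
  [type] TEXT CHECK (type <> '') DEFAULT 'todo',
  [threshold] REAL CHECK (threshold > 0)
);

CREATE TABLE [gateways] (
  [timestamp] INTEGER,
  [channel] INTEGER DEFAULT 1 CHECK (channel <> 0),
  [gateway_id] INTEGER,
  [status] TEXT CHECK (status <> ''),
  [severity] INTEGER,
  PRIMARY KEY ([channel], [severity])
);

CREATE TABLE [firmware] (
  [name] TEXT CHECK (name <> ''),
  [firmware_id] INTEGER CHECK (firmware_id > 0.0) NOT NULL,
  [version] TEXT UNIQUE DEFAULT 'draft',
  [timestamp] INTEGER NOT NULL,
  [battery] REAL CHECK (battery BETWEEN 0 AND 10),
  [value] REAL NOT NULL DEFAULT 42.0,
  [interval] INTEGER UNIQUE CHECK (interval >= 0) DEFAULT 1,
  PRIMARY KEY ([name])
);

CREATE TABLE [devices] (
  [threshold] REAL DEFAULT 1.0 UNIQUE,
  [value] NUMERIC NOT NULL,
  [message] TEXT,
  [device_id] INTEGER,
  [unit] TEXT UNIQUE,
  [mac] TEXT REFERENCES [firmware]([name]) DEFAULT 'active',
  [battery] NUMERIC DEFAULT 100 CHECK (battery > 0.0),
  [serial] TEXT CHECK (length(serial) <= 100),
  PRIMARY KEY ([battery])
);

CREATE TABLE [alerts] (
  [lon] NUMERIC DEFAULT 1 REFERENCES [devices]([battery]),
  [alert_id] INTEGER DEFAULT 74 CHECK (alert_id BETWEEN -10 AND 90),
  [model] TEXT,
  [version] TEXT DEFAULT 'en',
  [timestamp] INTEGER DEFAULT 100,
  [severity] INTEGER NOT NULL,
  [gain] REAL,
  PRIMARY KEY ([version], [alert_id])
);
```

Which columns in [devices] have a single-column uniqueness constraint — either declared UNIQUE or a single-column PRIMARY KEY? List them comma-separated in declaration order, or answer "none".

- threshold: declared UNIQUE → unique.
- value: no UNIQUE or single-column PK constraint.
- message: no UNIQUE or single-column PK constraint.
- device_id: no UNIQUE or single-column PK constraint.
- unit: declared UNIQUE → unique.
- mac: no UNIQUE or single-column PK constraint.
- battery: single-column PRIMARY KEY → unique.
- serial: no UNIQUE or single-column PK constraint.

threshold, unit, battery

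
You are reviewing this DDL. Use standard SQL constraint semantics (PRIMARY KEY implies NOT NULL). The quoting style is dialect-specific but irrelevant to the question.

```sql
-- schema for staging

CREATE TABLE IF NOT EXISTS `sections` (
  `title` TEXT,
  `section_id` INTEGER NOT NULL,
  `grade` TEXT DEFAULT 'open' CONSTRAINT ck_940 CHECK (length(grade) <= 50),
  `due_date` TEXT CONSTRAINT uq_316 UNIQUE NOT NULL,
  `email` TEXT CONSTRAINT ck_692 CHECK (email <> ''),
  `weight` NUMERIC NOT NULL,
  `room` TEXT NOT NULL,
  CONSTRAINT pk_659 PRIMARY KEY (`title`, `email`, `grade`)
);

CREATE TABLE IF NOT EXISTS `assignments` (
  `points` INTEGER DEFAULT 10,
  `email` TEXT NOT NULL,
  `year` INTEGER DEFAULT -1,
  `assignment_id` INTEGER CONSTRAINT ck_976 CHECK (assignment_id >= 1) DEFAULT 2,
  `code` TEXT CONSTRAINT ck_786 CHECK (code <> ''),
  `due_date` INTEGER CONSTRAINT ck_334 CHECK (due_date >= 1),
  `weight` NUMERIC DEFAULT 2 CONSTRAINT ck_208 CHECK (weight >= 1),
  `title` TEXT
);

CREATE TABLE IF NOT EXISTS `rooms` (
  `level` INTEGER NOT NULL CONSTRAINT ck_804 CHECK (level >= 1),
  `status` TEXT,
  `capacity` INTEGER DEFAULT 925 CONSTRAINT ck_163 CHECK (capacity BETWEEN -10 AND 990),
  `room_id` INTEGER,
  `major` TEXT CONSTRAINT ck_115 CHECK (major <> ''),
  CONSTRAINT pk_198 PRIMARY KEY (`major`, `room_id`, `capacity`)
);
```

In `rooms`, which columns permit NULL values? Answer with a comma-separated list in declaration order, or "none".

status

- level: declared NOT NULL → not nullable.
- status: no NOT NULL constraint applies → nullable.
- capacity: part of the PRIMARY KEY, which implies NOT NULL → not nullable.
- room_id: part of the PRIMARY KEY, which implies NOT NULL → not nullable.
- major: part of the PRIMARY KEY, which implies NOT NULL → not nullable.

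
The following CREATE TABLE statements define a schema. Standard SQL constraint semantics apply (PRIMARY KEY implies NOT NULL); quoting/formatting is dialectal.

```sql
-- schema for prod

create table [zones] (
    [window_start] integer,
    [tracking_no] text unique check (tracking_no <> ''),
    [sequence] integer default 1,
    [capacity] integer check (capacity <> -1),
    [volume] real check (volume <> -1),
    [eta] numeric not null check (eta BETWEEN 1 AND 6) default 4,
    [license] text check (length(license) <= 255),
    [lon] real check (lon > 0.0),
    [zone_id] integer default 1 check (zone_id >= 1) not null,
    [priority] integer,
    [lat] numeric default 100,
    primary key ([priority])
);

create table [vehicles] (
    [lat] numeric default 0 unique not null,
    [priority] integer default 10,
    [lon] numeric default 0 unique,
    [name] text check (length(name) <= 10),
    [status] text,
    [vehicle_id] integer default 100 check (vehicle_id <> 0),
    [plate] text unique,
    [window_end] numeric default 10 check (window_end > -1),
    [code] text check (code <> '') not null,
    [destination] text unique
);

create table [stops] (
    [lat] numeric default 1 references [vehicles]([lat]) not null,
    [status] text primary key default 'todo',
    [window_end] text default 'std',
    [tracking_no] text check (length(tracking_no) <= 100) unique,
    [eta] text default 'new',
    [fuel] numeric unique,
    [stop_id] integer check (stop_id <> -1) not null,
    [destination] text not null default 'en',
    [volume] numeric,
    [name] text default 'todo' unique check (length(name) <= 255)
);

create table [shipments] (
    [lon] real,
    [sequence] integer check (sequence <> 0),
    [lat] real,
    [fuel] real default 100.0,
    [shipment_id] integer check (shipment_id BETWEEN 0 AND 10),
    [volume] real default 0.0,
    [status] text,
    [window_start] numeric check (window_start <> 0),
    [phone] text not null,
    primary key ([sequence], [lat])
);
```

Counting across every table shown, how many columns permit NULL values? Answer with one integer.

28

zones: 8 nullable (window_start, tracking_no, sequence, capacity, volume, license, lon, lat — PK (priority) and explicit NOT NULL columns excluded).
vehicles: 8 nullable (priority, lon, name, status, vehicle_id, plate, window_end, destination — PK none and explicit NOT NULL columns excluded).
stops: 6 nullable (window_end, tracking_no, eta, fuel, volume, name — PK (status) and explicit NOT NULL columns excluded).
shipments: 6 nullable (lon, fuel, shipment_id, volume, status, window_start — PK (sequence, lat) and explicit NOT NULL columns excluded).
Total: 8 + 8 + 6 + 6 = 28.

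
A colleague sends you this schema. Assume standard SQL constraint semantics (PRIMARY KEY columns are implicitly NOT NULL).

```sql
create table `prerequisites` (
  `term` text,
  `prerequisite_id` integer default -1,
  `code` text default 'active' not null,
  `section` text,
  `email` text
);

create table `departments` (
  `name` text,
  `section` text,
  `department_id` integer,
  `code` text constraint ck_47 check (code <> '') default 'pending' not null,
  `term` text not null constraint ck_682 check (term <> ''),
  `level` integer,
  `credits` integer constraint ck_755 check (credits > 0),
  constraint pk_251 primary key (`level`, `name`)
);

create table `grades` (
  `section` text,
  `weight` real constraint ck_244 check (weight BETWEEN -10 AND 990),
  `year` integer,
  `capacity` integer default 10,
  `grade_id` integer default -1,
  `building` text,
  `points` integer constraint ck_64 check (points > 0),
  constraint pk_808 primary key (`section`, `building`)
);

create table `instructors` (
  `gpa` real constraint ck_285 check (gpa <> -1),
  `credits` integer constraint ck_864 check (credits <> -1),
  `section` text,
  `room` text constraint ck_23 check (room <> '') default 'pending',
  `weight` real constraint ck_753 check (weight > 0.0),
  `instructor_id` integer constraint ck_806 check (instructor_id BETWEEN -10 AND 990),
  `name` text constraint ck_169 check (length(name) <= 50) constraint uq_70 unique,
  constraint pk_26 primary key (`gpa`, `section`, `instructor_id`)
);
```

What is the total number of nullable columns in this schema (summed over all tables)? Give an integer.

prerequisites: 4 nullable (term, prerequisite_id, section, email — PK none and explicit NOT NULL columns excluded).
departments: 3 nullable (section, department_id, credits — PK (level, name) and explicit NOT NULL columns excluded).
grades: 5 nullable (weight, year, capacity, grade_id, points — PK (section, building) and explicit NOT NULL columns excluded).
instructors: 4 nullable (credits, room, weight, name — PK (gpa, section, instructor_id) and explicit NOT NULL columns excluded).
Total: 4 + 3 + 5 + 4 = 16.

16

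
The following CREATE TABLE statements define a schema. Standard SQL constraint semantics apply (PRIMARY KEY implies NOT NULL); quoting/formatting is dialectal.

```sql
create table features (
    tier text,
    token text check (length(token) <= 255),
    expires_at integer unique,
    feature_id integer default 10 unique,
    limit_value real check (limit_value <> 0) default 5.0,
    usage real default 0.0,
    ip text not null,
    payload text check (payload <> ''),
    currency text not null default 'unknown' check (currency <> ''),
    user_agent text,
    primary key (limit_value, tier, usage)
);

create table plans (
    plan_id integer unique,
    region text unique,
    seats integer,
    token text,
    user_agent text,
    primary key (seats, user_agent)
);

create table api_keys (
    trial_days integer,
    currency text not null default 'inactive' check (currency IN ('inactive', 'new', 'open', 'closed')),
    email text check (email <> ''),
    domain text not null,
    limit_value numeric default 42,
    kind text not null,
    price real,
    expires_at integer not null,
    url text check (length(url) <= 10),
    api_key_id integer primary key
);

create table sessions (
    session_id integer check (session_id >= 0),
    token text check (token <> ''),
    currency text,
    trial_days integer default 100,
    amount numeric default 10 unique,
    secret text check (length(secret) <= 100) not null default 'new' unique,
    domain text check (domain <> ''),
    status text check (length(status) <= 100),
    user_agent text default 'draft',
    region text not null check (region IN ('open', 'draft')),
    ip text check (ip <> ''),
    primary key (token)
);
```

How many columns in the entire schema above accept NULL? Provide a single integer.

features: 5 nullable (token, expires_at, feature_id, payload, user_agent — PK (limit_value, tier, usage) and explicit NOT NULL columns excluded).
plans: 3 nullable (plan_id, region, token — PK (seats, user_agent) and explicit NOT NULL columns excluded).
api_keys: 5 nullable (trial_days, email, limit_value, price, url — PK (api_key_id) and explicit NOT NULL columns excluded).
sessions: 8 nullable (session_id, currency, trial_days, amount, domain, status, user_agent, ip — PK (token) and explicit NOT NULL columns excluded).
Total: 5 + 3 + 5 + 8 = 21.

21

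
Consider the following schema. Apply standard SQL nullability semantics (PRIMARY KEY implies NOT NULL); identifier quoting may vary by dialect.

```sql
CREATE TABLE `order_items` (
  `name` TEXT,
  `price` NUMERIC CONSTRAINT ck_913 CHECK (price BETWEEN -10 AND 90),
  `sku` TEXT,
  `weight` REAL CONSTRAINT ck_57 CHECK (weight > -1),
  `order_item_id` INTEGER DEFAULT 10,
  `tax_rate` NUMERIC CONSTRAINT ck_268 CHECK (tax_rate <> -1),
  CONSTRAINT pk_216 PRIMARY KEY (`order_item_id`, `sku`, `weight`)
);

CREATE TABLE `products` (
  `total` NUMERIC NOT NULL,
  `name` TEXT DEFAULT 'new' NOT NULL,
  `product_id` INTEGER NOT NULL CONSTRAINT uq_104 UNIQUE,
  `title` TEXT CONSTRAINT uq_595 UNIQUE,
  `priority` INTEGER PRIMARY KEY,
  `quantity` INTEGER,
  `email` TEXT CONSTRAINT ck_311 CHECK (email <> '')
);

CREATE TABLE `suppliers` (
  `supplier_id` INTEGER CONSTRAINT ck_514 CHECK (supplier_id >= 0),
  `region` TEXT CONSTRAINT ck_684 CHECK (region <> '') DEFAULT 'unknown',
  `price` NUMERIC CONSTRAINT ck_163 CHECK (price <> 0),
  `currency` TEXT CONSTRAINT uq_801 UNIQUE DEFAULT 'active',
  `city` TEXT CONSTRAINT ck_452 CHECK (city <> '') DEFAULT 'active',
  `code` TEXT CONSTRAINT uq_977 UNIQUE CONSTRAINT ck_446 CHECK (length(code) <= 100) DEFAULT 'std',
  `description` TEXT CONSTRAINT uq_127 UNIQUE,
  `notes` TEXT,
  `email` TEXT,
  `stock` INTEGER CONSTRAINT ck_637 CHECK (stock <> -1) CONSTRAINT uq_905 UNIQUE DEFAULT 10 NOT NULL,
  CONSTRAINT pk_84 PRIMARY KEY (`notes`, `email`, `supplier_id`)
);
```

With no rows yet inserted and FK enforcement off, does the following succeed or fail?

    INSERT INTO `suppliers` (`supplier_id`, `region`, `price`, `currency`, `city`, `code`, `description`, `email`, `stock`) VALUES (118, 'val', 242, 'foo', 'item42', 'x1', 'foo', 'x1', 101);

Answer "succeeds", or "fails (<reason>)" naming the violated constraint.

fails (NOT NULL on notes)

notes is omitted from the column list and has no DEFAULT, so it would receive NULL.
But notes is part of the PRIMARY KEY (implied NOT NULL).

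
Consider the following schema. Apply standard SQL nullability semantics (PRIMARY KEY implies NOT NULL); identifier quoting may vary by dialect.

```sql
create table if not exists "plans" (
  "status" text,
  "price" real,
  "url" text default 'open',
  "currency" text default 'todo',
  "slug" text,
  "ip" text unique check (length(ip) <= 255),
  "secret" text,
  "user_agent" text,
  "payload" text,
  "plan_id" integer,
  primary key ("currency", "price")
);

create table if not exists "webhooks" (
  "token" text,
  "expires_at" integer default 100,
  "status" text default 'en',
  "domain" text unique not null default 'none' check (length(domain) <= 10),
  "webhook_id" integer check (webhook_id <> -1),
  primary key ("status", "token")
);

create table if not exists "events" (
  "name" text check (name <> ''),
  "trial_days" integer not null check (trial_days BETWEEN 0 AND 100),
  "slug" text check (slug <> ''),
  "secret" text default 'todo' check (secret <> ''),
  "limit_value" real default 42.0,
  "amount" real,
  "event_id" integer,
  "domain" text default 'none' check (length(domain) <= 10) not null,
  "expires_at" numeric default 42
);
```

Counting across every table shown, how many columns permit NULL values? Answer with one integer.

17

plans: 8 nullable (status, url, slug, ip, secret, user_agent, payload, plan_id — PK (currency, price) and explicit NOT NULL columns excluded).
webhooks: 2 nullable (expires_at, webhook_id — PK (status, token) and explicit NOT NULL columns excluded).
events: 7 nullable (name, slug, secret, limit_value, amount, event_id, expires_at — PK none and explicit NOT NULL columns excluded).
Total: 8 + 2 + 7 = 17.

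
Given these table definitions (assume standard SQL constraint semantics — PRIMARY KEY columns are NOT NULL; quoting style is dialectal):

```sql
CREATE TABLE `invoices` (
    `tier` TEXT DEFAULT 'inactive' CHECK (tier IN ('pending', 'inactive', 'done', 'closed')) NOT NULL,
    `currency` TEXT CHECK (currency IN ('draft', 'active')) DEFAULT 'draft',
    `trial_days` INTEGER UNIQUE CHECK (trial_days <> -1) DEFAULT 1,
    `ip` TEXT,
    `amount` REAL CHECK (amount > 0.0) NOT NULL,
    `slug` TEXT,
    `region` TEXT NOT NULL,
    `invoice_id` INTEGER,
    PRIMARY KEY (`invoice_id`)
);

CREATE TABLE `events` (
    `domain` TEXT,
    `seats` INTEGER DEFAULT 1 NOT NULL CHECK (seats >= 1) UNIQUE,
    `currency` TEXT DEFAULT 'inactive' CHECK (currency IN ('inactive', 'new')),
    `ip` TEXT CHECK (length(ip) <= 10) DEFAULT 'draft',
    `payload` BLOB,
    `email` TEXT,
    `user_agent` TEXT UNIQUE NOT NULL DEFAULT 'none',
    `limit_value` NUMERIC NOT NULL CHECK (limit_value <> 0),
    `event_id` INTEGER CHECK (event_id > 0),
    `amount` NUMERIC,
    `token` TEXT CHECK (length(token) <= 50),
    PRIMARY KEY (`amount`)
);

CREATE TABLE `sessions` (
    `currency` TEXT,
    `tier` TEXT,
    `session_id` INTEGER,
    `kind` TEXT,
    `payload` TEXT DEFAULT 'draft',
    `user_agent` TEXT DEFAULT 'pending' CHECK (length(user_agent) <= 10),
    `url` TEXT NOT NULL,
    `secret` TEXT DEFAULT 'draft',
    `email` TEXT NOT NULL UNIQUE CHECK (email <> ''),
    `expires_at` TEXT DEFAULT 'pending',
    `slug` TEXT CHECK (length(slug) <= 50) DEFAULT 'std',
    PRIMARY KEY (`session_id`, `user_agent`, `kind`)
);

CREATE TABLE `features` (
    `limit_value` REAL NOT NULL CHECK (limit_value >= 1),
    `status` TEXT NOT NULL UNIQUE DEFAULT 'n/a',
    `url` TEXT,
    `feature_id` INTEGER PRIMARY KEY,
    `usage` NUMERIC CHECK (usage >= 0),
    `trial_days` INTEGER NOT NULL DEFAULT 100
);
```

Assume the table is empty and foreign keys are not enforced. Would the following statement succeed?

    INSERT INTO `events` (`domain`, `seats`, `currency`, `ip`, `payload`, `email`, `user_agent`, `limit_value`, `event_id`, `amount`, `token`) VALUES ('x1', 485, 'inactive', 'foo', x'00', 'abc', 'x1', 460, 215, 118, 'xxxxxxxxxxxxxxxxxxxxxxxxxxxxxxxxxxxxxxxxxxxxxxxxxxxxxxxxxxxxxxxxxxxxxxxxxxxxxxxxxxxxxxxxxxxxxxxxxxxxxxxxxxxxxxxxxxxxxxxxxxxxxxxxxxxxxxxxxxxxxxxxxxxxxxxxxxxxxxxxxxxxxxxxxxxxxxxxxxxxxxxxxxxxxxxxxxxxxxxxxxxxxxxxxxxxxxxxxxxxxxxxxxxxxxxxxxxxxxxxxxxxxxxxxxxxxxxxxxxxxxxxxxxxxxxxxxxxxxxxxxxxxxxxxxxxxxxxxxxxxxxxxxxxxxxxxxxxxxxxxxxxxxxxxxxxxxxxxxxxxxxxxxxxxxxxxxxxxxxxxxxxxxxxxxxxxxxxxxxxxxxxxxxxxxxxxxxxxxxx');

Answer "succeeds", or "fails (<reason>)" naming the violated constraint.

The value 'xxxxxxxxxxxxxxxxxxxxxxxxxxxxxxxxxxxxxxxxxxxxxxxxxxxxxxxxxxxxxxxxxxxxxxxxxxxxxxxxxxxxxxxxxxxxxxxxxxxxxxxxxxxxxxxxxxxxxxxxxxxxxxxxxxxxxxxxxxxxxxxxxxxxxxxxxxxxxxxxxxxxxxxxxxxxxxxxxxxxxxxxxxxxxxxxxxxxxxxxxxxxxxxxxxxxxxxxxxxxxxxxxxxxxxxxxxxxxxxxxxxxxxxxxxxxxxxxxxxxxxxxxxxxxxxxxxxxxxxxxxxxxxxxxxxxxxxxxxxxxxxxxxxxxxxxxxxxxxxxxxxxxxxxxxxxxxxxxxxxxxxxxxxxxxxxxxxxxxxxxxxxxxxxxxxxxxxxxxxxxxxxxxxxxxxxxxxxxxxx' for token violates CHECK (length(token) <= 50).

fails (CHECK on token)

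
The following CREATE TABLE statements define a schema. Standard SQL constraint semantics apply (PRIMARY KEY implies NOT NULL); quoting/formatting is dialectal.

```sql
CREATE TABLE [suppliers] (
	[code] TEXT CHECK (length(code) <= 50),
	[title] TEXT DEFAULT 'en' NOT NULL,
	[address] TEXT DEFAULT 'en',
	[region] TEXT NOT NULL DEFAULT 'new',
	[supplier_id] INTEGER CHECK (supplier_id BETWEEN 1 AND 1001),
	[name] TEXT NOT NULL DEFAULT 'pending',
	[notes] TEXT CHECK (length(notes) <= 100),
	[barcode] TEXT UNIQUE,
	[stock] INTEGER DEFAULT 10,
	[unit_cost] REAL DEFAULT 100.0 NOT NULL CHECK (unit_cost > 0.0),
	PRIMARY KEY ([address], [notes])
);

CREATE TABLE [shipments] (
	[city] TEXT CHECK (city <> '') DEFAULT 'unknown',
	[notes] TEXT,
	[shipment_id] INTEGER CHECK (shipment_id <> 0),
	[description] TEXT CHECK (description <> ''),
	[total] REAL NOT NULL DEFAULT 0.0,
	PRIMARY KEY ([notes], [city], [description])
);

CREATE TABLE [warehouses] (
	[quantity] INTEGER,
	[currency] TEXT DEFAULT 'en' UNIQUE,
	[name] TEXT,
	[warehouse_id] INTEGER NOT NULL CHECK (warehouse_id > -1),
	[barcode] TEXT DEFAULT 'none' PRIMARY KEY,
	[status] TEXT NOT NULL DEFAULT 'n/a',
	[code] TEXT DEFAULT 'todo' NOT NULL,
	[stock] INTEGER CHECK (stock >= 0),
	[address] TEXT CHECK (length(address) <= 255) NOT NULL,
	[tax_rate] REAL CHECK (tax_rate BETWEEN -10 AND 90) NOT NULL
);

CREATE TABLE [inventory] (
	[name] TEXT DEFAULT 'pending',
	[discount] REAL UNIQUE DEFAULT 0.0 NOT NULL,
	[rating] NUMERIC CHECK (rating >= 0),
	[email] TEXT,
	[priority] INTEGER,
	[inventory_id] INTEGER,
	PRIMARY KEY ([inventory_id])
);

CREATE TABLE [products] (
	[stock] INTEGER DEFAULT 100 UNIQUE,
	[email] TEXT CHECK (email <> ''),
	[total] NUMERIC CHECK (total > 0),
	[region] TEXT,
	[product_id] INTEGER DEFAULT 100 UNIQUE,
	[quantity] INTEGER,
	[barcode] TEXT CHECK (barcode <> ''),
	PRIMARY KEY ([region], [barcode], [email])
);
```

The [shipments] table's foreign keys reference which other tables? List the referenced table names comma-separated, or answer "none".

No column in shipments has a REFERENCES clause.

none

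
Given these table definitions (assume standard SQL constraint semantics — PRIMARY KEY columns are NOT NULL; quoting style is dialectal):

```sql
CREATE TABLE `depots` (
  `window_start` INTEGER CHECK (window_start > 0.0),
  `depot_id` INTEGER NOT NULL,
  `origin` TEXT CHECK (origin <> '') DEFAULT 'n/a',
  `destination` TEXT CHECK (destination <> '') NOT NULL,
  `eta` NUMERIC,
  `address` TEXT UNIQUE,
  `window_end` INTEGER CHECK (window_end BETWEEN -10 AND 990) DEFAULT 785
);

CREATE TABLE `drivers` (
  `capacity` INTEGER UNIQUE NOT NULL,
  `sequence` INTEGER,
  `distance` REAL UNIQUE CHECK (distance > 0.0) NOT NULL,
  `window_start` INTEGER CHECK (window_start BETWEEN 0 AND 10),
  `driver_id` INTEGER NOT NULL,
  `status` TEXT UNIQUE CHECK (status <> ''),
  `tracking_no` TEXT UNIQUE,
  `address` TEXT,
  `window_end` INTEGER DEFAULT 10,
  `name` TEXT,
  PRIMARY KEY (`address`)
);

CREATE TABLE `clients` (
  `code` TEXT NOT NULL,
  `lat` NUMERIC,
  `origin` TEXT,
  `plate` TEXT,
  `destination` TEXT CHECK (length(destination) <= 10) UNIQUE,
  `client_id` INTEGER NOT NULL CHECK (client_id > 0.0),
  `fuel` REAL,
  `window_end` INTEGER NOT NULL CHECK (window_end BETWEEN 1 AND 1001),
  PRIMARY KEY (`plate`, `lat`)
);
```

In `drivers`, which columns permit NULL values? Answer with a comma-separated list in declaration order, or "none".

- capacity: declared NOT NULL → not nullable.
- sequence: no NOT NULL constraint applies → nullable.
- distance: declared NOT NULL → not nullable.
- window_start: CHECK does not forbid NULL (a CHECK constraint passes when its expression is NULL) → nullable.
- driver_id: declared NOT NULL → not nullable.
- status: CHECK does not forbid NULL (a CHECK constraint passes when its expression is NULL) → nullable.
- tracking_no: UNIQUE does not imply NOT NULL → nullable.
- address: part of the PRIMARY KEY, which implies NOT NULL → not nullable.
- window_end: DEFAULT only fills an omitted column; an explicit NULL is still allowed → nullable.
- name: no NOT NULL constraint applies → nullable.

sequence, window_start, status, tracking_no, window_end, name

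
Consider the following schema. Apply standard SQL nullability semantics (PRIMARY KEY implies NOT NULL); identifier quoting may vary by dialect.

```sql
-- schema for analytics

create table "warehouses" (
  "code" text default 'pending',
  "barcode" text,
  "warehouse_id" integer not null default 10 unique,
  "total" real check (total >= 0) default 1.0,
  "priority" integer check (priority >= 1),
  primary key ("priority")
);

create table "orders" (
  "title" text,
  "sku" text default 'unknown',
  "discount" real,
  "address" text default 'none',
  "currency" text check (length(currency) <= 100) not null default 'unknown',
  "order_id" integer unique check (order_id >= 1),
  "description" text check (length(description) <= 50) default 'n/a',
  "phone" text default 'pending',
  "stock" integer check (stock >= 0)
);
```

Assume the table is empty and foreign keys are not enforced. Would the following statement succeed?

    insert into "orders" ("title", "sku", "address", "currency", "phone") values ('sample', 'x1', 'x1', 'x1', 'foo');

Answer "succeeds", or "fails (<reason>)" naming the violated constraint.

NOT NULL columns: currency is supplied.
CHECK constraints: 'x1' satisfies (length(currency) <= 100).
No constraint is violated.

succeeds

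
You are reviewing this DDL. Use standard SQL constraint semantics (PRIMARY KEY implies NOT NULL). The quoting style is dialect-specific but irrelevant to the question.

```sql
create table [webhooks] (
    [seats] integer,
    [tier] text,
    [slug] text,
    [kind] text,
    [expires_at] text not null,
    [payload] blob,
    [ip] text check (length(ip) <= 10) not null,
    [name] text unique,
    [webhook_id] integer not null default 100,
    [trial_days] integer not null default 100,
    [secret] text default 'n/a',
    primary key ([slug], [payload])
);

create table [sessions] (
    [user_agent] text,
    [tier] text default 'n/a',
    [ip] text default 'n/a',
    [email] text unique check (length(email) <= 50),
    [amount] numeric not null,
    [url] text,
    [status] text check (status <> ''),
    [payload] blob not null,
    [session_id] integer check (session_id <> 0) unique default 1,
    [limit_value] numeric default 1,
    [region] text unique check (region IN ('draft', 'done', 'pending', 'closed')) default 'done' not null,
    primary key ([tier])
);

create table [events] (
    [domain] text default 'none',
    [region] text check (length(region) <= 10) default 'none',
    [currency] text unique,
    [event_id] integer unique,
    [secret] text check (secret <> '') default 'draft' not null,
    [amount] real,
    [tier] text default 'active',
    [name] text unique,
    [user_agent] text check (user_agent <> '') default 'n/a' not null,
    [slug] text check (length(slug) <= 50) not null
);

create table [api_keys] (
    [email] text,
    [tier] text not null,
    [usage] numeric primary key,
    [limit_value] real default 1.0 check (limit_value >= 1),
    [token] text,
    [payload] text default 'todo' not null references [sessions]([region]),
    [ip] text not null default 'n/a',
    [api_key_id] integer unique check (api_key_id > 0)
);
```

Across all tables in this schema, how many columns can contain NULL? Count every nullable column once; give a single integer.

webhooks: 5 nullable (seats, tier, kind, name, secret — PK (slug, payload) and explicit NOT NULL columns excluded).
sessions: 7 nullable (user_agent, ip, email, url, status, session_id, limit_value — PK (tier) and explicit NOT NULL columns excluded).
events: 7 nullable (domain, region, currency, event_id, amount, tier, name — PK none and explicit NOT NULL columns excluded).
api_keys: 4 nullable (email, limit_value, token, api_key_id — PK (usage) and explicit NOT NULL columns excluded).
Total: 5 + 7 + 7 + 4 = 23.

23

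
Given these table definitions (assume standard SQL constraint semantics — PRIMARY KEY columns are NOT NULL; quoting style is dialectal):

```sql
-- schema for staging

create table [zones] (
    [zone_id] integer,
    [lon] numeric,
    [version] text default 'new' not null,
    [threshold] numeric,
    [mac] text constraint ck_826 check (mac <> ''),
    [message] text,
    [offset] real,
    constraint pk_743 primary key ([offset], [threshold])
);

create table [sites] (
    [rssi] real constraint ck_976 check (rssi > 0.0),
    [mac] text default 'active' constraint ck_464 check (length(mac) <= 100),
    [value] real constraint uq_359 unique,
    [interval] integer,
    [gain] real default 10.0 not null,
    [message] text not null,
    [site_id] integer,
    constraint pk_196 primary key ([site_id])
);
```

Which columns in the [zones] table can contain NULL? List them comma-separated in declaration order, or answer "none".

- zone_id: no NOT NULL constraint applies → nullable.
- lon: no NOT NULL constraint applies → nullable.
- version: declared NOT NULL → not nullable.
- threshold: part of the PRIMARY KEY, which implies NOT NULL → not nullable.
- mac: CHECK does not forbid NULL (a CHECK constraint passes when its expression is NULL) → nullable.
- message: no NOT NULL constraint applies → nullable.
- offset: part of the PRIMARY KEY, which implies NOT NULL → not nullable.

zone_id, lon, mac, message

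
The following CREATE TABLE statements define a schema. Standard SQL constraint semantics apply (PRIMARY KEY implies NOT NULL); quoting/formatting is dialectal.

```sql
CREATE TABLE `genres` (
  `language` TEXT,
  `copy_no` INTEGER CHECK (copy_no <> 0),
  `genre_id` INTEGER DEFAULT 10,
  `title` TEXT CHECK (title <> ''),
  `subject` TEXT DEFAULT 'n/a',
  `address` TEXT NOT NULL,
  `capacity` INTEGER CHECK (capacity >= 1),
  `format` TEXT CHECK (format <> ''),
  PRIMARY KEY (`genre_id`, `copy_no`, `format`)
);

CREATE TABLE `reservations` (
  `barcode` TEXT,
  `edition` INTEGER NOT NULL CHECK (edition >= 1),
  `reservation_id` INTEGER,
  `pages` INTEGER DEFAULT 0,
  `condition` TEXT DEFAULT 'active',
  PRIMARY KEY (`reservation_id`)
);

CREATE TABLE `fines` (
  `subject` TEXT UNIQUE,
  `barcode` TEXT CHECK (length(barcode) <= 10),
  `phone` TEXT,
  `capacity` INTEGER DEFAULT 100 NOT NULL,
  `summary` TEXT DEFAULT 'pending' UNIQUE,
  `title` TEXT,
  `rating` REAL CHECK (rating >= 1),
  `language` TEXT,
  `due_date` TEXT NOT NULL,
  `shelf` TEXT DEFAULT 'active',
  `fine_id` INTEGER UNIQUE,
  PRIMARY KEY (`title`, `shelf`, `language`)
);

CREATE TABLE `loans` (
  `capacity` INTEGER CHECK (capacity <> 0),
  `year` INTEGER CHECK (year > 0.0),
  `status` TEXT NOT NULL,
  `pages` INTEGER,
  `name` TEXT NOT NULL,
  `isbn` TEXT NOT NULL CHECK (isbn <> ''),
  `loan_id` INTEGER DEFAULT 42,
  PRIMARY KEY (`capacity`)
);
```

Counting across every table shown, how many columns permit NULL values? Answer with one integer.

16

genres: 4 nullable (language, title, subject, capacity — PK (genre_id, copy_no, format) and explicit NOT NULL columns excluded).
reservations: 3 nullable (barcode, pages, condition — PK (reservation_id) and explicit NOT NULL columns excluded).
fines: 6 nullable (subject, barcode, phone, summary, rating, fine_id — PK (title, shelf, language) and explicit NOT NULL columns excluded).
loans: 3 nullable (year, pages, loan_id — PK (capacity) and explicit NOT NULL columns excluded).
Total: 4 + 3 + 6 + 3 = 16.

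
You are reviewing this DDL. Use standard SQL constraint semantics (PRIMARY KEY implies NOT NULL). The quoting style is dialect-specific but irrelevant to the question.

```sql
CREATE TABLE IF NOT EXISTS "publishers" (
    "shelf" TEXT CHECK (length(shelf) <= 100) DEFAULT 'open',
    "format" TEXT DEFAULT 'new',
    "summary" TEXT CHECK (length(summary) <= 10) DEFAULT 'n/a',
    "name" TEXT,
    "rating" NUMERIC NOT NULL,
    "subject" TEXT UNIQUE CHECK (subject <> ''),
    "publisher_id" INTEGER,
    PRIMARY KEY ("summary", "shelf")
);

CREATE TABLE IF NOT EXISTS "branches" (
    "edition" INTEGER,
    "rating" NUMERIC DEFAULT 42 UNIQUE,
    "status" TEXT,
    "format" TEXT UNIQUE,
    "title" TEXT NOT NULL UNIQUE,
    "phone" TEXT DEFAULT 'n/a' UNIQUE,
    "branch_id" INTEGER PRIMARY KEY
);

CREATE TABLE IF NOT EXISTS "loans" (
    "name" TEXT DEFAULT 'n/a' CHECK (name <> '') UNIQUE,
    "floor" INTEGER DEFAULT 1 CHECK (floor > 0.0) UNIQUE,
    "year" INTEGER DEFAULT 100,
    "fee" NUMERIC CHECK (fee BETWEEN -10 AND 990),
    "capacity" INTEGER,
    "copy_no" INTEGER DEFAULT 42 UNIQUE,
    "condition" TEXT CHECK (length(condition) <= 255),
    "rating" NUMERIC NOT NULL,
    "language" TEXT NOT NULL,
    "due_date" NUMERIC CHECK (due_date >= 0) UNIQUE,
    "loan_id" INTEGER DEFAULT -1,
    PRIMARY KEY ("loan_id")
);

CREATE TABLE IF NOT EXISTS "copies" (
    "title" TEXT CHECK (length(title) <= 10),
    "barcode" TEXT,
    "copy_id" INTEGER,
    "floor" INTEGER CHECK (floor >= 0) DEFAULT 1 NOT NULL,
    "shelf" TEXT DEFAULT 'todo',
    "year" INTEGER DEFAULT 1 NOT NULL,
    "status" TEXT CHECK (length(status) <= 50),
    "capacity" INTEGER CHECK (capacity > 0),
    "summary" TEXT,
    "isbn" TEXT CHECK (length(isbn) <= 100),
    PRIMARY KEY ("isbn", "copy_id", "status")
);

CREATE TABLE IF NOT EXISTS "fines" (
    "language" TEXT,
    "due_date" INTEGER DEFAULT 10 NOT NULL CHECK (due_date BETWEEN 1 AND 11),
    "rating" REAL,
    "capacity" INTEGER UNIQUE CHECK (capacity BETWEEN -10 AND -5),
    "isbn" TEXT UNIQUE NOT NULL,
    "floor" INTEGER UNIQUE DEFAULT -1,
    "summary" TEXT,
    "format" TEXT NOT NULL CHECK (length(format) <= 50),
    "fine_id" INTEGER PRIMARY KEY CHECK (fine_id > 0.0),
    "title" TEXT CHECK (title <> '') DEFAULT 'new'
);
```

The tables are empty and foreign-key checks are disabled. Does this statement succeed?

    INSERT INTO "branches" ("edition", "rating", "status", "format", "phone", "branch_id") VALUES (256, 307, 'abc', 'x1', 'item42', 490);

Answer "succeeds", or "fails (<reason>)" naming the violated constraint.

title is omitted from the column list and has no DEFAULT, so it would receive NULL.
But title is declared NOT NULL.

fails (NOT NULL on title)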